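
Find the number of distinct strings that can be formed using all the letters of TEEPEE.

30

Letter multiplicities in TEEPEE: E×4, P×1, T×1.
So there are 6! / (4!) = 30 distinguishable arrangements.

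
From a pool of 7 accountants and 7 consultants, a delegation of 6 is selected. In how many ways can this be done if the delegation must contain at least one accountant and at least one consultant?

2989

Unrestricted: C(14,6) = 3003 ways to pick any 6 of the 14.
Selections missing a whole group: no accountants → C(7,6) = 7; no consultants → C(7,6) = 7.
Both groups omitted at once is impossible, so 3003 − 14 = 2989.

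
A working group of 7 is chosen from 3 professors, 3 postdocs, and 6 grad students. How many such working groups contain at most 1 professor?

288

Split by how many professors are chosen (0 through 1).
Sum: C(3,0)·C(9,7) + C(3,1)·C(9,6) = 36 + 252 = 288.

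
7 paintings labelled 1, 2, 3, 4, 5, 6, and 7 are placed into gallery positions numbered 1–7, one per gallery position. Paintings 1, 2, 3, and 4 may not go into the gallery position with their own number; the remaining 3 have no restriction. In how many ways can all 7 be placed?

Let Aᵢ (for 1 ≤ i ≤ 4) be the placements that put painting i in its forbidden gallery position. Any j of these fix j positions, leaving (7−j)! ways to fill the rest, and there are C(4,j) ways to pick which j.
By inclusion–exclusion, the number of valid placements is Σ_{j=0}^{4} (−1)^j C(4,j)·(7−j)!.
Computing: 5040 − 2880 + 720 − 96 + 6 = 2790.

2790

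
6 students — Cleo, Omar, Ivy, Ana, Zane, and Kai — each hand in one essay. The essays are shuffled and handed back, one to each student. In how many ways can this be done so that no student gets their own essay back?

265

This is the derangement count D_6: permutations of 6 items with no fixed point.
By inclusion–exclusion this is Σ_{j=0}^{6} (−1)^j C(6,j)·(6−j)!.
Computing: 720 − 720 + 360 − 120 + 30 − 6 + 1 = 265.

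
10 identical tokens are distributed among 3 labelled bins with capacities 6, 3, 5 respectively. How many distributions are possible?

Ignoring the caps, the number of non-negative solutions to x_1+…+x_3 = 10 is C(12,2) = 66.
Subtract solutions that violate a single cap (substitute x_i' = x_i − (cap_i+1)): x_1 ≥ 7 gives C(5,2) = 10; x_2 ≥ 4 gives C(8,2) = 28; x_3 ≥ 6 gives C(6,2) = 15. Together 53.
Add back pairs where two caps are both exceeded: 0 + 0 + 1 = 1.
By inclusion–exclusion the count is 66 − 53 + 1 = 14.

14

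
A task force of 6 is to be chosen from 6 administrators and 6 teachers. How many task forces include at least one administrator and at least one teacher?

Total 6-person selections from all 12: C(12,6) = 924.
Subtract selections that omit an entire group: no administrators → C(6,6) = 1; no teachers → C(6,6) = 1.
Both groups omitted at once is impossible, so 924 − 2 = 922.

922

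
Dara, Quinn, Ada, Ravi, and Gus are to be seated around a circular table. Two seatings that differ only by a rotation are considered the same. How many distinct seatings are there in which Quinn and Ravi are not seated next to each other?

All circular seatings of 5 people number (4)! = 24.
Those with Quinn next to Ravi: fuse the pair into one unit and seat 4 units around a circle — 2·(3)! = 12.
Subtracting, 24 − 12 = 12.

12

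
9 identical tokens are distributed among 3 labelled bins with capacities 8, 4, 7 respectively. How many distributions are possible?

Without the upper bounds there are C(11,2) = 55 ways to split 9 among 3 bins.
Subtract solutions that violate a single cap (substitute x_i' = x_i − (cap_i+1)): x_1 ≥ 9 gives C(2,2) = 1; x_2 ≥ 5 gives C(6,2) = 15; x_3 ≥ 8 gives C(3,2) = 3. Together 19.
No two caps can be exceeded simultaneously, so the pair terms are all 0.
By inclusion–exclusion the count is 55 − 19 + 0 = 36.

36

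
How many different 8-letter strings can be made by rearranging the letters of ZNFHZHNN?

The 8 letters of ZNFHZHNN have repeats: H appearing twice, N appearing 3 times, and Z appearing twice.
The number of distinct arrangements is 8!/(3!·2!·2!) = 40320/24 = 1680.

1680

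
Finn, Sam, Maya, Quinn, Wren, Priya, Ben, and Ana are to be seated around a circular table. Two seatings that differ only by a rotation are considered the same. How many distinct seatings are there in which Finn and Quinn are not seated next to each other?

3600

All circular seatings of 8 people number (7)! = 5040.
Those with Finn next to Quinn: fuse the pair into one unit and seat 7 units around a circle — 2·(6)! = 1440.
Subtracting, 5040 − 1440 = 3600.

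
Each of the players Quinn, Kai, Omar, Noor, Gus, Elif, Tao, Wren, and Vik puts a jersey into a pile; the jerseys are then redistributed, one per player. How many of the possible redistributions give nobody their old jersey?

Let Aᵢ be the assignments in which player i gets their old jersey. We want the size of the complement of A₁∪…∪A_9.
By inclusion–exclusion this is Σ_{j=0}^{9} (−1)^j C(9,j)·(9−j)!.
Computing: 362880 − 362880 + 181440 − 60480 + 15120 − 3024 + 504 − 72 + 9 − 1 = 133496.

133496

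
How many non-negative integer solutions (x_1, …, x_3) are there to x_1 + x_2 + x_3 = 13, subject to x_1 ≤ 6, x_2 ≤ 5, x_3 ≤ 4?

By stars and bars, unrestricted non-negative solutions to x_1+…+x_3 = 13 number C(13+2,2) = 105.
Subtract solutions that violate a single cap (substitute x_i' = x_i − (cap_i+1)): x_1 ≥ 7 gives C(8,2) = 28; x_2 ≥ 6 gives C(9,2) = 36; x_3 ≥ 5 gives C(10,2) = 45. Together 109.
Add back pairs where two caps are both exceeded: 1 + 3 + 6 = 10.
By inclusion–exclusion the count is 105 − 109 + 10 = 6.

6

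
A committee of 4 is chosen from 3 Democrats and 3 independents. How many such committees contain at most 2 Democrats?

Split by how many Democrats are chosen (0 through 2).
Sum: C(3,0)·C(3,4) + C(3,1)·C(3,3) + C(3,2)·C(3,2) = 0 + 3 + 9 = 12.

12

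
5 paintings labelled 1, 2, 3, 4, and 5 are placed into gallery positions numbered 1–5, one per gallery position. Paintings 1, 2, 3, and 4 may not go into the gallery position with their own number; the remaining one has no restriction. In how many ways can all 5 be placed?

Let Aᵢ (for 1 ≤ i ≤ 4) be the placements that put painting i in its forbidden gallery position. Any j of these fix j positions, leaving (5−j)! ways to fill the rest, and there are C(4,j) ways to pick which j.
By inclusion–exclusion, the number of valid placements is Σ_{j=0}^{4} (−1)^j C(4,j)·(5−j)!.
Computing: 120 − 96 + 36 − 8 + 1 = 53.

53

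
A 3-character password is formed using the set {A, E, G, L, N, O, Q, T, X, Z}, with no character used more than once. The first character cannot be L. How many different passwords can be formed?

648

The first character has 10−1 = 9 choices (anything except L).
The remaining 2 characters are filled from the other 9 symbols without repetition: 9 × 8 = 72.
Total: 9 × 72 = 648.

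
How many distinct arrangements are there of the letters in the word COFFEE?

180

COFFEE has 6 letters with E appearing twice and F appearing twice.
So there are 6! / (2!·2!) = 180 distinguishable arrangements.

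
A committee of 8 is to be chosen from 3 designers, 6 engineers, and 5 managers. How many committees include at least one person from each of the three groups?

2828

With no constraint there are C(14,8) = 3003 possible selections.
Selections missing a whole group: no designers → C(11,8) = 165; no engineers → C(8,8) = 1; no managers → C(9,8) = 9.
Add back selections omitting two groups (i.e. drawn from a single group): C(3,8) + C(6,8) + C(5,8) = 0.
By inclusion–exclusion: 3003 − 175 + 0 = 2828.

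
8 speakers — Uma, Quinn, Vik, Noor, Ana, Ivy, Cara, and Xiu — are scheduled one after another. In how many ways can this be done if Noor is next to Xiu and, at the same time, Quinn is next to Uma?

2880

Treat {Noor,Xiu} as one block (2 orders) and {Quinn,Uma} as another (2 orders).
That leaves 6 units to arrange: 2 × 2 × 6! = 4 × 720 = 2880.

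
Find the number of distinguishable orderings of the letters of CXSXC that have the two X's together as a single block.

Treat the 2 copies of X as a single block. The multiset to arrange is then {XX, C, C, S}, 4 items in all.
That gives (4)!/(2!) = 12 arrangements.

12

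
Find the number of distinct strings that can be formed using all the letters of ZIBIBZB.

210

ZIBIBZB has 7 letters with B appearing 3 times, I appearing twice, and Z appearing twice.
So there are 7! / (3!·2!·2!) = 210 distinguishable arrangements.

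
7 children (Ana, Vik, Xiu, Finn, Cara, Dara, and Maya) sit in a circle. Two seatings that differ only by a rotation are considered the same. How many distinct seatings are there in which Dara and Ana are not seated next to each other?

480

Without the restriction there are (6)! = 720 seatings.
Those with Dara next to Ana: fuse the pair into one unit and seat 6 units around a circle — 2·(5)! = 240.
Subtracting, 720 − 240 = 480.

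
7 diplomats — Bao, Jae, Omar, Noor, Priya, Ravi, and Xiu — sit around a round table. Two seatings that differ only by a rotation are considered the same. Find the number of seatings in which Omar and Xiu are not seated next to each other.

480

Without the restriction there are (6)! = 720 seatings.
Those with Omar next to Xiu: fuse the pair into one unit and seat 6 units around a circle — 2·(5)! = 240.
Subtracting, 720 − 240 = 480.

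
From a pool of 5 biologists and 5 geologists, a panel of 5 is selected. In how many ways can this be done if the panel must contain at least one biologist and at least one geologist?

Unrestricted: C(10,5) = 252 ways to pick any 5 of the 10.
Selections missing a whole group: no biologists → C(5,5) = 1; no geologists → C(5,5) = 1.
Both groups omitted at once is impossible, so 252 − 2 = 250.

250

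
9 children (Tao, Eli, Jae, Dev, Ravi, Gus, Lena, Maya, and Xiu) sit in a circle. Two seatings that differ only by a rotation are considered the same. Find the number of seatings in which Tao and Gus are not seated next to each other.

Without the restriction there are (8)! = 40320 seatings.
Seatings with Tao beside Gus: treat them as a block with 2 internal orders, giving 2 × (7)! = 10080.
Subtracting, 40320 − 10080 = 30240.

30240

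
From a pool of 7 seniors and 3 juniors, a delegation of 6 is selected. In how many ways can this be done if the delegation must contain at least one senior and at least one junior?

Unrestricted: C(10,6) = 210 ways to pick any 6 of the 10.
Selections missing a whole group: no seniors → C(3,6) = 0; no juniors → C(7,6) = 7.
Both groups omitted at once is impossible, so 210 − 7 = 203.

203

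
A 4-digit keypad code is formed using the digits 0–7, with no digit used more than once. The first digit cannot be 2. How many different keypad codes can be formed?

1470

The first digit has 8−1 = 7 choices (anything except 2).
The remaining 3 digits are filled from the other 7 symbols without repetition: 7 × 6 × 5 = 210.
Total: 7 × 210 = 1470.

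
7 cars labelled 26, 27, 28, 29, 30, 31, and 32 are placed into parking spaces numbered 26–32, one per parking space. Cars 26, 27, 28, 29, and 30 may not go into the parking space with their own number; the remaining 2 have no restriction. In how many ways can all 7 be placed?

2428

Let Aᵢ (for 26 ≤ i ≤ 30) be the placements that put car i in its forbidden parking space. Any j of these fix j positions, leaving (7−j)! ways to fill the rest, and there are C(5,j) ways to pick which j.
By inclusion–exclusion, the number of valid placements is Σ_{j=0}^{5} (−1)^j C(5,j)·(7−j)!.
Computing: 5040 − 3600 + 1200 − 240 + 30 − 2 = 2428.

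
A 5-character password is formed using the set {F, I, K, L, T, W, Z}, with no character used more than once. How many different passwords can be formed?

2520

Choose and order 5 of the 7 symbols: the first character has 7 options, the next 6, and so on down to 3.
7 × 6 × 5 × 4 × 3 = 2520.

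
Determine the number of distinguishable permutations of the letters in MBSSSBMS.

420

Letter multiplicities in MBSSSBMS: B×2, M×2, S×4.
The number of distinct arrangements is 8!/(4!·2!·2!) = 40320/96 = 420.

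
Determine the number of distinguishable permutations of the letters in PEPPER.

The 6 letters of PEPPER have repeats: E appearing twice and P appearing 3 times.
So there are 6! / (3!·2!) = 60 distinguishable arrangements.

60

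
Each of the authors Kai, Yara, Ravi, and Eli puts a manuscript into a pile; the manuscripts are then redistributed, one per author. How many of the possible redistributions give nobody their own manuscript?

Let Aᵢ be the assignments in which author i gets their own manuscript. We want the size of the complement of A₁∪…∪A_4.
By inclusion–exclusion this is Σ_{j=0}^{4} (−1)^j C(4,j)·(4−j)!.
Computing: 24 − 24 + 12 − 4 + 1 = 9.

9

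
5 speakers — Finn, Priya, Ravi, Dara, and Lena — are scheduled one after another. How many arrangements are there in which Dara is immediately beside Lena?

48

Treat {Dara, Lena} as a single unit. There are 4 units to order, and the pair itself can be ordered 2 ways.
So the count is 2·(4)! = 48.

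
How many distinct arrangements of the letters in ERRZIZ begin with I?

With the first slot taken by I, it remains to arrange the other 5 letters (ERRZZ).
Those 5 letters have R appearing twice and Z appearing twice, giving (5)!/(2!·2!) = 30.

30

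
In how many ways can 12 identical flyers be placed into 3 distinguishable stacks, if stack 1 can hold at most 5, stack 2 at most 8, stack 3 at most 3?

14

Ignoring the caps, the number of non-negative solutions to x_1+…+x_3 = 12 is C(14,2) = 91.
Subtract solutions that violate a single cap (substitute x_i' = x_i − (cap_i+1)): x_1 ≥ 6 gives C(8,2) = 28; x_2 ≥ 9 gives C(5,2) = 10; x_3 ≥ 4 gives C(10,2) = 45. Together 83.
Add back pairs where two caps are both exceeded: 0 + 6 + 0 = 6.
By inclusion–exclusion the count is 91 − 83 + 6 = 14.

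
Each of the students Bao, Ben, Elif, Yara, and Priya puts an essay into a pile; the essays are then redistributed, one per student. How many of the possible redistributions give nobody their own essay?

Count assignments avoiding every fixed point. For any j of the 5 students fixed to their own essay, the other 5−j can be arranged in (5−j)! ways.
By inclusion–exclusion this is Σ_{j=0}^{5} (−1)^j C(5,j)·(5−j)!.
Computing: 120 − 120 + 60 − 20 + 5 − 1 = 44.

44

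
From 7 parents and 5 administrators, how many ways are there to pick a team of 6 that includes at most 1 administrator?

Split by how many administrators are chosen (0 through 1).
Sum: C(5,0)·C(7,6) + C(5,1)·C(7,5) = 7 + 105 = 112.

112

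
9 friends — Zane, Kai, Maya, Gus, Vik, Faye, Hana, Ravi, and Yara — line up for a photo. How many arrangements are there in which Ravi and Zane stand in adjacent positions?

Glue Ravi and Zane into one block (2 internal orders), leaving 8 units to arrange in a row.
That gives 2 × 8! = 2 × 40320 = 80640.

80640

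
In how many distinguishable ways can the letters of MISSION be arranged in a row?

1260

The 7 letters of MISSION have repeats: I appearing twice and S appearing twice.
The number of distinct arrangements is 7!/(2!·2!) = 5040/4 = 1260.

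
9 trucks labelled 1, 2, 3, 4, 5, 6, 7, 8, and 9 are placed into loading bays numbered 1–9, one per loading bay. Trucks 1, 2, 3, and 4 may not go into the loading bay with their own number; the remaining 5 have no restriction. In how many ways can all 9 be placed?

Let Aᵢ (for 1 ≤ i ≤ 4) be the placements that put truck i in its forbidden loading bay. Any j of these fix j positions, leaving (9−j)! ways to fill the rest, and there are C(4,j) ways to pick which j.
By inclusion–exclusion, the number of valid placements is Σ_{j=0}^{4} (−1)^j C(4,j)·(9−j)!.
Computing: 362880 − 161280 + 30240 − 2880 + 120 = 229080.

229080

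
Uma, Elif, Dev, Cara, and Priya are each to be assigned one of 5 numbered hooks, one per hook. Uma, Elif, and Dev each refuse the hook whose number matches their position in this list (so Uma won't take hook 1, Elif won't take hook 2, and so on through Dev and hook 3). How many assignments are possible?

64

Let Aᵢ (for i ∈ {1, 2, 3}) be the placements that put person i in their forbidden hook. Any j of these fix j positions, leaving (5−j)! ways to fill the rest, and there are C(3,j) ways to pick which j.
By inclusion–exclusion, the number of valid placements is Σ_{j=0}^{3} (−1)^j C(3,j)·(5−j)!.
Computing: 120 − 72 + 18 − 2 = 64.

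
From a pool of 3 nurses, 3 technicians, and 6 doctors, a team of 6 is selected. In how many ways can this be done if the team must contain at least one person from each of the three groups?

Unrestricted: C(12,6) = 924 ways to pick any 6 of the 12.
Selections missing a whole group: no nurses → C(9,6) = 84; no technicians → C(9,6) = 84; no doctors → C(6,6) = 1.
Add back selections omitting two groups (i.e. drawn from a single group): C(3,6) + C(3,6) + C(6,6) = 1.
By inclusion–exclusion: 924 − 169 + 1 = 756.

756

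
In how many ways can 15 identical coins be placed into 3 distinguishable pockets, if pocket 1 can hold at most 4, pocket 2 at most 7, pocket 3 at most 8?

15

By stars and bars, unrestricted non-negative solutions to x_1+…+x_3 = 15 number C(15+2,2) = 136.
Subtract solutions that violate a single cap (substitute x_i' = x_i − (cap_i+1)): x_1 ≥ 5 gives C(12,2) = 66; x_2 ≥ 8 gives C(9,2) = 36; x_3 ≥ 9 gives C(8,2) = 28. Together 130.
Add back pairs where two caps are both exceeded: 6 + 3 + 0 = 9.
By inclusion–exclusion the count is 136 − 130 + 9 = 15.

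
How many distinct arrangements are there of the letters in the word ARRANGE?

1260

The 7 letters of ARRANGE have repeats: A appearing twice and R appearing twice.
The number of distinct arrangements is 7!/(2!·2!) = 5040/4 = 1260.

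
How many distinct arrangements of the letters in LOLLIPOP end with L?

Fix L in the last position and arrange the remaining 7 letters.
Those 7 letters have L appearing twice, O appearing twice, and P appearing twice, giving (7)!/(2!·2!·2!) = 630.

630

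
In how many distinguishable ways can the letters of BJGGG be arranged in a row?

The 5 letters of BJGGG have repeats: G appearing 3 times.
So there are 5! / (3!) = 20 distinguishable arrangements.

20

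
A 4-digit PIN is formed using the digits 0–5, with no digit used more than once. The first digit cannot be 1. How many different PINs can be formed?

300

The first digit has 6−1 = 5 choices (anything except 1).
The remaining 3 digits are filled from the other 5 symbols without repetition: 5 × 4 × 3 = 60.
Total: 5 × 60 = 300.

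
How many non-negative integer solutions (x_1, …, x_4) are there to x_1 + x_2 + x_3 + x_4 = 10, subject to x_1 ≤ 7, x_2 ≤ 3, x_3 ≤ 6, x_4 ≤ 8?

168

By stars and bars, unrestricted non-negative solutions to x_1+…+x_4 = 10 number C(10+3,3) = 286.
Subtract solutions that violate a single cap (substitute x_i' = x_i − (cap_i+1)): x_1 ≥ 8 gives C(5,3) = 10; x_2 ≥ 4 gives C(9,3) = 84; x_3 ≥ 7 gives C(6,3) = 20; x_4 ≥ 9 gives C(4,3) = 4. Together 118.
No two caps can be exceeded simultaneously, so the pair terms are all 0.
By inclusion–exclusion the count is 286 − 118 + 0 = 168.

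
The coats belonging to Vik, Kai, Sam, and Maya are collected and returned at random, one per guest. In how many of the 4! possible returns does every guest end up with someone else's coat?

9

Count assignments avoiding every fixed point. For any j of the 4 guests fixed to their own coat, the other 4−j can be arranged in (4−j)! ways.
By inclusion–exclusion this is Σ_{j=0}^{4} (−1)^j C(4,j)·(4−j)!.
Computing: 24 − 24 + 12 − 4 + 1 = 9.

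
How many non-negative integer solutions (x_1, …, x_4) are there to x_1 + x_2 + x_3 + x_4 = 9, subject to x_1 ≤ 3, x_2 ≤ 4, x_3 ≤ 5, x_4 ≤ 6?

100

Without the upper bounds there are C(12,3) = 220 ways to split 9 among 4 variables.
Subtract solutions that violate a single cap (substitute x_i' = x_i − (cap_i+1)): x_1 ≥ 4 gives C(8,3) = 56; x_2 ≥ 5 gives C(7,3) = 35; x_3 ≥ 6 gives C(6,3) = 20; x_4 ≥ 7 gives C(5,3) = 10. Together 121.
Add back pairs where two caps are both exceeded: 1 + 0 + 0 + 0 + 0 + 0 = 1.
By inclusion–exclusion the count is 220 − 121 + 1 = 100.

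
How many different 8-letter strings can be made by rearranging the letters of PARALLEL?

3360

Letter multiplicities in PARALLEL: A×2, E×1, L×3, P×1, R×1.
Dividing 8! = 40320 by 3!·2! = 12 for the repeated letters gives 3360.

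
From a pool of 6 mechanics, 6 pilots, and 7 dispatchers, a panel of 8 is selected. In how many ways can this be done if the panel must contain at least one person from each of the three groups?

Unrestricted: C(19,8) = 75582 ways to pick any 8 of the 19.
Subtract selections that omit an entire group: no mechanics → C(13,8) = 1287; no pilots → C(13,8) = 1287; no dispatchers → C(12,8) = 495.
Add back selections omitting two groups (i.e. drawn from a single group): C(6,8) + C(6,8) + C(7,8) = 0.
By inclusion–exclusion: 75582 − 3069 + 0 = 72513.

72513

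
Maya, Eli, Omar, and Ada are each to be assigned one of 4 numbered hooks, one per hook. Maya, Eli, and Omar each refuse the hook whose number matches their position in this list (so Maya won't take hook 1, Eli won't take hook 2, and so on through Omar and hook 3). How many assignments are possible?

11

Let Aᵢ (for i ∈ {1, 2, 3}) be the placements that put person i in their forbidden hook. Any j of these fix j positions, leaving (4−j)! ways to fill the rest, and there are C(3,j) ways to pick which j.
By inclusion–exclusion, the number of valid placements is Σ_{j=0}^{3} (−1)^j C(3,j)·(4−j)!.
Computing: 24 − 18 + 6 − 1 = 11.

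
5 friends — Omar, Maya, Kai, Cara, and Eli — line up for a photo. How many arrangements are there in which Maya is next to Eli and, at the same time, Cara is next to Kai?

Treat {Maya,Eli} as one block (2 orders) and {Cara,Kai} as another (2 orders).
That leaves 3 units to arrange: 2 × 2 × 3! = 4 × 6 = 24.

24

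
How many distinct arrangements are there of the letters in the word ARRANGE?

1260

Letter multiplicities in ARRANGE: A×2, E×1, G×1, N×1, R×2.
Dividing 7! = 5040 by 2!·2! = 4 for the repeated letters gives 1260.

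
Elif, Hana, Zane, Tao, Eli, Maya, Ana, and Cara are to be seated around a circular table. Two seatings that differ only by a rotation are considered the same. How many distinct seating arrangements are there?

Seat Elif anywhere (absorbing the rotational symmetry), then permute the other 7: (7)! = 5040.

5040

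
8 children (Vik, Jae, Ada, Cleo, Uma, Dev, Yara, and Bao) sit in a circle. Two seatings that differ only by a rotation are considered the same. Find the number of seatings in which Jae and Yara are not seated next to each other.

All circular seatings of 8 people number (7)! = 5040.
Seatings with Jae beside Yara: treat them as a block with 2 internal orders, giving 2 × (6)! = 1440.
Subtracting, 5040 − 1440 = 3600.

3600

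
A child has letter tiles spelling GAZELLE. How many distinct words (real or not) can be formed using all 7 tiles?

GAZELLE has 7 letters with E appearing twice and L appearing twice.
Dividing 7! = 5040 by 2!·2! = 4 for the repeated letters gives 1260.

1260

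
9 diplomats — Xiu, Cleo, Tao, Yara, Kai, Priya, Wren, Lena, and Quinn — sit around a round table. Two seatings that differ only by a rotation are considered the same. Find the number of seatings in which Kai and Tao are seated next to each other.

Glue Kai and Tao into a block (2 internal orders). Seating 8 units around a circle gives (7)! arrangements.
So 2 × (7)! = 2 × 5040 = 10080.

10080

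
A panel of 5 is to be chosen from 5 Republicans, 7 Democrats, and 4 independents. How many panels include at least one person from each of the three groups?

Unrestricted: C(16,5) = 4368 ways to pick any 5 of the 16.
Subtract selections that omit an entire group: no Republicans → C(11,5) = 462; no Democrats → C(9,5) = 126; no independents → C(12,5) = 792.
Add back selections omitting two groups (i.e. drawn from a single group): C(5,5) + C(7,5) + C(4,5) = 22.
By inclusion–exclusion: 4368 − 1380 + 22 = 3010.

3010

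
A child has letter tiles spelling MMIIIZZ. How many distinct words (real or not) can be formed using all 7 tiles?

210

The 7 letters of MMIIIZZ have repeats: I appearing 3 times, M appearing twice, and Z appearing twice.
Dividing 7! = 5040 by 3!·2!·2! = 24 for the repeated letters gives 210.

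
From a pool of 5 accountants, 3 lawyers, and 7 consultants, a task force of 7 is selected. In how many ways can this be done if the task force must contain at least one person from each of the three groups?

5516

Unrestricted: C(15,7) = 6435 ways to pick any 7 of the 15.
Selections missing a whole group: no accountants → C(10,7) = 120; no lawyers → C(12,7) = 792; no consultants → C(8,7) = 8.
Add back selections omitting two groups (i.e. drawn from a single group): C(5,7) + C(3,7) + C(7,7) = 1.
By inclusion–exclusion: 6435 − 920 + 1 = 5516.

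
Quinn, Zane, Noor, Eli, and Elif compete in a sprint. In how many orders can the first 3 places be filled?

There are 5 choices for 1st place, 4 for 2nd, and 3 for 3rd.
That gives 5 × 4 × 3 = 60.

60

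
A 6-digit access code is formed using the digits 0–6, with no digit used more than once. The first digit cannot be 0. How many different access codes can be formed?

4320

The first digit has 7−1 = 6 choices (anything except 0).
The remaining 5 digits are filled from the other 6 symbols without repetition: 6 × 5 × 4 × 3 × 2 = 720.
Total: 6 × 720 = 4320.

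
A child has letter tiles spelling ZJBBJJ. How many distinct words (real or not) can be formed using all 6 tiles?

The 6 letters of ZJBBJJ have repeats: B appearing twice and J appearing 3 times.
Dividing 6! = 720 by 3!·2! = 12 for the repeated letters gives 60.

60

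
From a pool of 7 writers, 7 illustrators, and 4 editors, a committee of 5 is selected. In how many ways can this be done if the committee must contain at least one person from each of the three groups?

5684

Unrestricted: C(18,5) = 8568 ways to pick any 5 of the 18.
Selections missing a whole group: no writers → C(11,5) = 462; no illustrators → C(11,5) = 462; no editors → C(14,5) = 2002.
Add back selections omitting two groups (i.e. drawn from a single group): C(7,5) + C(7,5) + C(4,5) = 42.
By inclusion–exclusion: 8568 − 2926 + 42 = 5684.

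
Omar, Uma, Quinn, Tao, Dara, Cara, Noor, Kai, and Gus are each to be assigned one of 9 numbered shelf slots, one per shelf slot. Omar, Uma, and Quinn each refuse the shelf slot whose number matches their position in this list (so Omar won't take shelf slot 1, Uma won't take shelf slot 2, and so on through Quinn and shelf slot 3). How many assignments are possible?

256320

Let Aᵢ (for i ∈ {1, 2, 3}) be the placements that put person i in their forbidden shelf slot. Any j of these fix j positions, leaving (9−j)! ways to fill the rest, and there are C(3,j) ways to pick which j.
By inclusion–exclusion, the number of valid placements is Σ_{j=0}^{3} (−1)^j C(3,j)·(9−j)!.
Computing: 362880 − 120960 + 15120 − 720 = 256320.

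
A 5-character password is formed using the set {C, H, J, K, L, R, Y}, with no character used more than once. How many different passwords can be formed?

2520

With no repetition, fill the 5 characters in order: 7 choices, then 6, down to 3.
That product is 7 × 6 × 5 × 4 × 3 = 2520.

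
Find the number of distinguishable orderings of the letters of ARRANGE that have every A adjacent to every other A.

360

Treat the 2 copies of A as a single block. The multiset to arrange is then {AA, E, G, N, R, R}, 6 items in all.
That gives (6)!/(2!) = 360 arrangements.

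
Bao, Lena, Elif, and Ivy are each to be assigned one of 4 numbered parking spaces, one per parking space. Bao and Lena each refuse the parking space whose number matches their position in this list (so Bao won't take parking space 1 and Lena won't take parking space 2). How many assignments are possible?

Let Aᵢ (for i ∈ {1, 2}) be the placements that put person i in their forbidden parking space. Any j of these fix j positions, leaving (4−j)! ways to fill the rest, and there are C(2,j) ways to pick which j.
By inclusion–exclusion, the number of valid placements is Σ_{j=0}^{2} (−1)^j C(2,j)·(4−j)!.
Computing: 24 − 12 + 2 = 14.

14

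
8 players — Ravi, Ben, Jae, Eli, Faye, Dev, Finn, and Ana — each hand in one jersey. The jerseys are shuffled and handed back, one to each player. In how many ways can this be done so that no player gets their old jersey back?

Count assignments avoiding every fixed point. For any j of the 8 players fixed to their old jersey, the other 8−j can be arranged in (8−j)! ways.
By inclusion–exclusion this is Σ_{j=0}^{8} (−1)^j C(8,j)·(8−j)!.
Computing: 40320 − 40320 + 20160 − 6720 + 1680 − 336 + 56 − 8 + 1 = 14833.

14833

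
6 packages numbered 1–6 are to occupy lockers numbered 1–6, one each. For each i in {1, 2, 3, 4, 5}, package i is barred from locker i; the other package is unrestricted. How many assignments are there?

Let Aᵢ (for 1 ≤ i ≤ 5) be the placements that put package i in its forbidden locker. Any j of these fix j positions, leaving (6−j)! ways to fill the rest, and there are C(5,j) ways to pick which j.
By inclusion–exclusion, the number of valid placements is Σ_{j=0}^{5} (−1)^j C(5,j)·(6−j)!.
Computing: 720 − 600 + 240 − 60 + 10 − 1 = 309.

309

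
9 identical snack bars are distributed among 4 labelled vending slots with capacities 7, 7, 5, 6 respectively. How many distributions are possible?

Ignoring the caps, the number of non-negative solutions to x_1+…+x_4 = 9 is C(12,3) = 220.
Subtract solutions that violate a single cap (substitute x_i' = x_i − (cap_i+1)): x_1 ≥ 8 gives C(4,3) = 4; x_2 ≥ 8 gives C(4,3) = 4; x_3 ≥ 6 gives C(6,3) = 20; x_4 ≥ 7 gives C(5,3) = 10. Together 38.
No two caps can be exceeded simultaneously, so the pair terms are all 0.
By inclusion–exclusion the count is 220 − 38 + 0 = 182.

182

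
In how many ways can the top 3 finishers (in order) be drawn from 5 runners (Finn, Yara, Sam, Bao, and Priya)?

60

There are 5 choices for 1st place, 4 for 2nd, and 3 for 3rd.
That gives 5 × 4 × 3 = 60.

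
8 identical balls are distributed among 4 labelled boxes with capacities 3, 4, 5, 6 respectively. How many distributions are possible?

96

Ignoring the caps, the number of non-negative solutions to x_1+…+x_4 = 8 is C(11,3) = 165.
Subtract solutions that violate a single cap (substitute x_i' = x_i − (cap_i+1)): x_1 ≥ 4 gives C(7,3) = 35; x_2 ≥ 5 gives C(6,3) = 20; x_3 ≥ 6 gives C(5,3) = 10; x_4 ≥ 7 gives C(4,3) = 4. Together 69.
No two caps can be exceeded simultaneously, so the pair terms are all 0.
By inclusion–exclusion the count is 165 − 69 + 0 = 96.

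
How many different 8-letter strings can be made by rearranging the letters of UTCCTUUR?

1680

Letter multiplicities in UTCCTUUR: C×2, R×1, T×2, U×3.
Dividing 8! = 40320 by 3!·2!·2! = 24 for the repeated letters gives 1680.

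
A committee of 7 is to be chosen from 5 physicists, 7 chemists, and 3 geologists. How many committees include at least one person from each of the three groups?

5516

Unrestricted: C(15,7) = 6435 ways to pick any 7 of the 15.
Selections missing a whole group: no physicists → C(10,7) = 120; no chemists → C(8,7) = 8; no geologists → C(12,7) = 792.
Add back selections omitting two groups (i.e. drawn from a single group): C(5,7) + C(7,7) + C(3,7) = 1.
By inclusion–exclusion: 6435 − 920 + 1 = 5516.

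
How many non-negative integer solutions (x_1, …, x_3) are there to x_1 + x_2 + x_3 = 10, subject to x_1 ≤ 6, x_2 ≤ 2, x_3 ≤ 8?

18

By stars and bars, unrestricted non-negative solutions to x_1+…+x_3 = 10 number C(10+2,2) = 66.
Subtract solutions that violate a single cap (substitute x_i' = x_i − (cap_i+1)): x_1 ≥ 7 gives C(5,2) = 10; x_2 ≥ 3 gives C(9,2) = 36; x_3 ≥ 9 gives C(3,2) = 3. Together 49.
Add back pairs where two caps are both exceeded: 1 + 0 + 0 = 1.
By inclusion–exclusion the count is 66 − 49 + 1 = 18.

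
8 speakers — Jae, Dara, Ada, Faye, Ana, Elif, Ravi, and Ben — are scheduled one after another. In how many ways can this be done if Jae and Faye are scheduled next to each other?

10080

Place the 6 others and the Jae-Faye pair as 7 objects in a line; the pair has 2 internal arrangements.
That gives 2 × 7! = 2 × 5040 = 10080.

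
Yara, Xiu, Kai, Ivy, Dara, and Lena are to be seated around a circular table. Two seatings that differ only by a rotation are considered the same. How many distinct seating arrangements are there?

120

Seat Yara anywhere (absorbing the rotational symmetry), then permute the other 5: (5)! = 120.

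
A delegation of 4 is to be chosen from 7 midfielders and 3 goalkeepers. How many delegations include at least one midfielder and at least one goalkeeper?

Unrestricted: C(10,4) = 210 ways to pick any 4 of the 10.
Selections missing a whole group: no midfielders → C(3,4) = 0; no goalkeepers → C(7,4) = 35.
Both groups omitted at once is impossible, so 210 − 35 = 175.

175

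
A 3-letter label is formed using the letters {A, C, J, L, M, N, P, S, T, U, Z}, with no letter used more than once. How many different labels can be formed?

990

Choose and order 3 of the 11 symbols: the first letter has 11 options, the next 10, then 9.
11 × 10 × 9 = 990.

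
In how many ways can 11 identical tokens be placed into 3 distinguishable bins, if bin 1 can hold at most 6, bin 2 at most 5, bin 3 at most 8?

36

Ignoring the caps, the number of non-negative solutions to x_1+…+x_3 = 11 is C(13,2) = 78.
Subtract solutions that violate a single cap (substitute x_i' = x_i − (cap_i+1)): x_1 ≥ 7 gives C(6,2) = 15; x_2 ≥ 6 gives C(7,2) = 21; x_3 ≥ 9 gives C(4,2) = 6. Together 42.
No two caps can be exceeded simultaneously, so the pair terms are all 0.
By inclusion–exclusion the count is 78 − 42 + 0 = 36.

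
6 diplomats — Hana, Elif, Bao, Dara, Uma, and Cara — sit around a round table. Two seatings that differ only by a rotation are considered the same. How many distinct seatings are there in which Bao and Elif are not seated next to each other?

72

All circular seatings of 6 people number (5)! = 120.
Those with Bao next to Elif: fuse the pair into one unit and seat 5 units around a circle — 2·(4)! = 48.
Subtracting, 120 − 48 = 72.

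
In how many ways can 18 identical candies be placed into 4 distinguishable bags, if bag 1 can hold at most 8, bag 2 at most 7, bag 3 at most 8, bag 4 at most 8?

399

Ignoring the caps, the number of non-negative solutions to x_1+…+x_4 = 18 is C(21,3) = 1330.
Subtract solutions that violate a single cap (substitute x_i' = x_i − (cap_i+1)): x_1 ≥ 9 gives C(12,3) = 220; x_2 ≥ 8 gives C(13,3) = 286; x_3 ≥ 9 gives C(12,3) = 220; x_4 ≥ 9 gives C(12,3) = 220. Together 946.
Add back pairs where two caps are both exceeded: 4 + 1 + 1 + 4 + 4 + 1 = 15.
By inclusion–exclusion the count is 1330 − 946 + 15 = 399.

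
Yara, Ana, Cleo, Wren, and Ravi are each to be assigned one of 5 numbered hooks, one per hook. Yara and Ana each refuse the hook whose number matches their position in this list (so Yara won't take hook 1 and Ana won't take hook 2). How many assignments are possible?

Let Aᵢ (for i ∈ {1, 2}) be the placements that put person i in their forbidden hook. Any j of these fix j positions, leaving (5−j)! ways to fill the rest, and there are C(2,j) ways to pick which j.
By inclusion–exclusion, the number of valid placements is Σ_{j=0}^{2} (−1)^j C(2,j)·(5−j)!.
Computing: 120 − 48 + 6 = 78.

78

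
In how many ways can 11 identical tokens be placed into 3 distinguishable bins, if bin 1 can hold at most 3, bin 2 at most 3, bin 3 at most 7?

6

By stars and bars, unrestricted non-negative solutions to x_1+…+x_3 = 11 number C(11+2,2) = 78.
Subtract solutions that violate a single cap (substitute x_i' = x_i − (cap_i+1)): x_1 ≥ 4 gives C(9,2) = 36; x_2 ≥ 4 gives C(9,2) = 36; x_3 ≥ 8 gives C(5,2) = 10. Together 82.
Add back pairs where two caps are both exceeded: 10 + 0 + 0 = 10.
By inclusion–exclusion the count is 78 − 82 + 10 = 6.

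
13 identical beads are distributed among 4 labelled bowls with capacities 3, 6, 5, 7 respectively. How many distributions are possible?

By stars and bars, unrestricted non-negative solutions to x_1+…+x_4 = 13 number C(13+3,3) = 560.
Subtract solutions that violate a single cap (substitute x_i' = x_i − (cap_i+1)): x_1 ≥ 4 gives C(12,3) = 220; x_2 ≥ 7 gives C(9,3) = 84; x_3 ≥ 6 gives C(10,3) = 120; x_4 ≥ 8 gives C(8,3) = 56. Together 480.
Add back pairs where two caps are both exceeded: 10 + 20 + 4 + 1 + 0 + 0 = 35.
By inclusion–exclusion the count is 560 − 480 + 35 = 115.

115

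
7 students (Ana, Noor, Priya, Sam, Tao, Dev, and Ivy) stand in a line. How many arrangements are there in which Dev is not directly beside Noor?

3600

Of the 7! = 5040 arrangements, those with Dev and Noor adjacent number 2 × 6! = 1440 (treat the pair as a block with 2 internal orders).
So 5040 − 1440 = 3600 arrangements keep them apart.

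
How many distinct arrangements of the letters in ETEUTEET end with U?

35

With the last slot taken by U, it remains to arrange the other 7 letters (ETETEET).
Those 7 letters have E appearing 4 times and T appearing 3 times, giving (7)!/(4!·3!) = 35.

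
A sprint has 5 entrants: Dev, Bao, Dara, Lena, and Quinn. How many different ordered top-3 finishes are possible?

60

This is an ordered selection of 3 from 5: P(5,3).
That gives 5 × 4 × 3 = 60.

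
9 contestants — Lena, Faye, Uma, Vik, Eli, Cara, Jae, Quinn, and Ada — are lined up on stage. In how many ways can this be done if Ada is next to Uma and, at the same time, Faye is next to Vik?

20160

Treat {Ada,Uma} as one block (2 orders) and {Faye,Vik} as another (2 orders).
That leaves 7 units to arrange: 2 × 2 × 7! = 4 × 5040 = 20160.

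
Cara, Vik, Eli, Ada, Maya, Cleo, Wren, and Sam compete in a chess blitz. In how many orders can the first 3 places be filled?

This is an ordered selection of 3 from 8: P(8,3).
That gives 8 × 7 × 6 = 336.

336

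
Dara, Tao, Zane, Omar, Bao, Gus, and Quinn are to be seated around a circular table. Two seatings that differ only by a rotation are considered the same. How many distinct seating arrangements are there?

Seat Dara anywhere (absorbing the rotational symmetry), then permute the other 6: (6)! = 720.

720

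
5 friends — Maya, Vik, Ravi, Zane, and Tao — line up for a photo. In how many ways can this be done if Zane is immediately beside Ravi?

48

Place the 3 others and the Zane-Ravi pair as 4 objects in a line; the pair has 2 internal arrangements.
That gives 2 × 4! = 2 × 24 = 48.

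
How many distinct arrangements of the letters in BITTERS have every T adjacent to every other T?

Treat the 2 copies of T as a single block. The multiset to arrange is then {TT, B, E, I, R, S}, 6 items in all.
All 6 items are distinct, so there are (6)! = 720 arrangements.

720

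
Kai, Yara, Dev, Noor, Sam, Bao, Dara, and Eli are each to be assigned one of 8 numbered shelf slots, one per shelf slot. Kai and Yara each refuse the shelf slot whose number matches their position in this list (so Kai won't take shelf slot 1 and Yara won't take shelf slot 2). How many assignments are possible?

Let Aᵢ (for i ∈ {1, 2}) be the placements that put person i in their forbidden shelf slot. Any j of these fix j positions, leaving (8−j)! ways to fill the rest, and there are C(2,j) ways to pick which j.
By inclusion–exclusion, the number of valid placements is Σ_{j=0}^{2} (−1)^j C(2,j)·(8−j)!.
Computing: 40320 − 10080 + 720 = 30960.

30960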